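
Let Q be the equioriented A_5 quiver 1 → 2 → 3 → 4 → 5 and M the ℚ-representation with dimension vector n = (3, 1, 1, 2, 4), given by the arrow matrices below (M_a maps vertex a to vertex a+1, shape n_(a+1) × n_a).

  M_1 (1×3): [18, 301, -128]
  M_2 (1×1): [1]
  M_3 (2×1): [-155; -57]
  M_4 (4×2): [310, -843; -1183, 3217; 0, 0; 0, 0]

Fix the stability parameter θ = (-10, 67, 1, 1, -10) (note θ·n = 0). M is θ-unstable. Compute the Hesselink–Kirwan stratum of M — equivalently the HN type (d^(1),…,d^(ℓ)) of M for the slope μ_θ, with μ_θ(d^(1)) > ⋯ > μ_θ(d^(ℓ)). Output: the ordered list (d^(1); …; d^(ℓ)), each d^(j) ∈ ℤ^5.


Via rank(M_{q-1}∘⋯∘M_p): M ≅ I[1,1]^2, I[1,5], I[4,5], I[5,5]^2.
μ_θ-semistable layers: μ^(1)=59/4; μ^(2)=-9/2; μ^(3)=-10

((0, 1, 1, 1, 1); (0, 0, 0, 1, 1); (3, 0, 0, 0, 2))


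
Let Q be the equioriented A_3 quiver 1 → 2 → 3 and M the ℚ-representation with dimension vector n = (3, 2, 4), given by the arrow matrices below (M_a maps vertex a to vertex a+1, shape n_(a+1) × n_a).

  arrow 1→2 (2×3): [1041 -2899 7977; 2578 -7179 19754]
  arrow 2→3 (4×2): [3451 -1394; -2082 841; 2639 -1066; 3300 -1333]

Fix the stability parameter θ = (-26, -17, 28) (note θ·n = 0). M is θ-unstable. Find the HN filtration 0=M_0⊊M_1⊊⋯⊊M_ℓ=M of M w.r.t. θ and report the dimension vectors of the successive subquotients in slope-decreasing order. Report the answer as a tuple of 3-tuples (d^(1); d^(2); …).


Barcode: M ≅ I[1,1], I[1,3]^2, I[3,3]^2. HN layers by μ_θ (3 steps, strictly decreasing):
  μ^(1)=28; μ^(2)=-17; μ^(3)=-26

((0, 0, 4); (0, 2, 0); (3, 0, 0))


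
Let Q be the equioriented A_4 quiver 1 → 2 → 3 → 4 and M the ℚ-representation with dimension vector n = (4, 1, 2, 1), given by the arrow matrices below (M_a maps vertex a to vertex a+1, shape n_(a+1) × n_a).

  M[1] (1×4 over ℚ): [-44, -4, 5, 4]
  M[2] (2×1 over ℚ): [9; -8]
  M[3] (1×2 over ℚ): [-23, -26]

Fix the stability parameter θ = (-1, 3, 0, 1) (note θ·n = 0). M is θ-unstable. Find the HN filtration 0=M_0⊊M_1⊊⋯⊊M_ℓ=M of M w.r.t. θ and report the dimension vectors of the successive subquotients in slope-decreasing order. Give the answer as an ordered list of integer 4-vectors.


Via rank(M_{q-1}∘⋯∘M_p): M ≅ I[1,1]^3, I[1,4], I[3,3].
μ_θ-semistable layers: μ^(1)=4/3; μ^(2)=0; μ^(3)=-1

((0, 1, 1, 1); (0, 0, 1, 0); (4, 0, 0, 0))


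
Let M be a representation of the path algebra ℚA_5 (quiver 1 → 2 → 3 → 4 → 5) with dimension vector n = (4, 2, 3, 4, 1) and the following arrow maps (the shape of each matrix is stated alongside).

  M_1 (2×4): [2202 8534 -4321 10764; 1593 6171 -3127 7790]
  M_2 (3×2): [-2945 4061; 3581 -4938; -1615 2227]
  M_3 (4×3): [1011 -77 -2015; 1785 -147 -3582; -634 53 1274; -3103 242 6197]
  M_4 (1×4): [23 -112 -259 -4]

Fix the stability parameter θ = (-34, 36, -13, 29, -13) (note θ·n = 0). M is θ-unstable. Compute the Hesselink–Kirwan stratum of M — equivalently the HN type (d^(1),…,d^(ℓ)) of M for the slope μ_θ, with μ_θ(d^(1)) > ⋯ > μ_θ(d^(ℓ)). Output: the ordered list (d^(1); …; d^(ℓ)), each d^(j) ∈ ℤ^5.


Interval decomposition of M: I[1,1]^2, I[1,4], I[1,5], I[3,4], I[4,4].
HN type (ℓ=5): μ^(1)=29; μ^(2)=23/2; μ^(3)=39/4; μ^(4)=-13; μ^(5)=-34

((0, 0, 0, 3, 0); (0, 1, 1, 0, 0); (0, 1, 1, 1, 1); (0, 0, 1, 0, 0); (4, 0, 0, 0, 0))


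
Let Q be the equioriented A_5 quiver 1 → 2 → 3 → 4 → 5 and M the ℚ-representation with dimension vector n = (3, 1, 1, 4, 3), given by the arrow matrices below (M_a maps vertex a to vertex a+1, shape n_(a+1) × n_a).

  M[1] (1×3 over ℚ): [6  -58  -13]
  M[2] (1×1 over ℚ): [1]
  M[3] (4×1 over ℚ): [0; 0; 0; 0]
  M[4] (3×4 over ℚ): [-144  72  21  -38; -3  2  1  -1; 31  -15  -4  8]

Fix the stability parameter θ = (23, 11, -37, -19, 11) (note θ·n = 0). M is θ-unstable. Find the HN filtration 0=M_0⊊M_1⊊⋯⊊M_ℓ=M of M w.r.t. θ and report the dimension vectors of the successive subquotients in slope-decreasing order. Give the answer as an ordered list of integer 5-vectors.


Barcode: M ≅ I[1,1]^2, I[1,3], I[4,4], I[4,5]^3. HN layers by μ_θ (4 steps, strictly decreasing):
  μ^(1)=23; μ^(2)=11; μ^(3)=-1; μ^(4)=-19

((2, 0, 0, 0, 0); (0, 0, 0, 0, 3); (1, 1, 1, 0, 0); (0, 0, 0, 4, 0))


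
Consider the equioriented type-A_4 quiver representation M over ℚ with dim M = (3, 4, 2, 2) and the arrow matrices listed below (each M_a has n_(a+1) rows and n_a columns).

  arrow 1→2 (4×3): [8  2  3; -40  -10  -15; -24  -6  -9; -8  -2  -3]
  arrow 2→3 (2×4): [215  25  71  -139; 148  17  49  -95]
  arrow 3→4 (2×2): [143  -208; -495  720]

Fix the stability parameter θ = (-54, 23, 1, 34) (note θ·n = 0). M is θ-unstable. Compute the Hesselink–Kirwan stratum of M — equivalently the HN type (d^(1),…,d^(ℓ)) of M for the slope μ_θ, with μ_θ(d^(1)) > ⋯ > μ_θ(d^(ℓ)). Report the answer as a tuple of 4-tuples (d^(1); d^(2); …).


Barcode: M ≅ I[1,1]^2, I[1,3], I[2,2]^2, I[2,4], I[4,4]. HN layers by μ_θ (4 steps, strictly decreasing):
  μ^(1)=34; μ^(2)=23; μ^(3)=12; μ^(4)=-54

((0, 0, 0, 2); (0, 2, 0, 0); (0, 2, 2, 0); (3, 0, 0, 0))


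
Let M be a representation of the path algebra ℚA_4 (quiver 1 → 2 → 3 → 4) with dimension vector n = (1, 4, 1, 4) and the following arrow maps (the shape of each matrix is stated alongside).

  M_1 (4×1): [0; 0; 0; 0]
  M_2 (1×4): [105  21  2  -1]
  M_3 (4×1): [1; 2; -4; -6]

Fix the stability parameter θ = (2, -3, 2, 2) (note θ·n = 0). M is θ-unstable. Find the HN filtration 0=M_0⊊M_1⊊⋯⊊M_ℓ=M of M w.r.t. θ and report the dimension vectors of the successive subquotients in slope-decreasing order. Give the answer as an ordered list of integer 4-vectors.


Via rank(M_{q-1}∘⋯∘M_p): M ≅ I[1,1], I[2,2]^3, I[2,4], I[4,4]^3.
μ_θ-semistable layers: μ^(1)=2; μ^(2)=-3

((1, 0, 1, 4); (0, 4, 0, 0))


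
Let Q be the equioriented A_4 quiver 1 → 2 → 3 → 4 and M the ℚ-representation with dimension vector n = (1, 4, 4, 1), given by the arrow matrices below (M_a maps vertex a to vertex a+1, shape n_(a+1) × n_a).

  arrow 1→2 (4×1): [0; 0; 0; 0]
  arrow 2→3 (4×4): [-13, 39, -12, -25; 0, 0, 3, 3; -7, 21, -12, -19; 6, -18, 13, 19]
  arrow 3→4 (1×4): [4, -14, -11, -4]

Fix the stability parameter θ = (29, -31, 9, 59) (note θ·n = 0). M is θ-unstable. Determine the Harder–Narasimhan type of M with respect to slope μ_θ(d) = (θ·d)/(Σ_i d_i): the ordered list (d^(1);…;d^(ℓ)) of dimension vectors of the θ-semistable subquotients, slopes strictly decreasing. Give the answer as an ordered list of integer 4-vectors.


Barcode: M ≅ I[1,1], I[2,2]^2, I[2,3], I[2,4], I[3,3]^2. HN layers by μ_θ (4 steps, strictly decreasing):
  μ^(1)=59; μ^(2)=29; μ^(3)=9; μ^(4)=-31

((0, 0, 0, 1); (1, 0, 0, 0); (0, 0, 4, 0); (0, 4, 0, 0))


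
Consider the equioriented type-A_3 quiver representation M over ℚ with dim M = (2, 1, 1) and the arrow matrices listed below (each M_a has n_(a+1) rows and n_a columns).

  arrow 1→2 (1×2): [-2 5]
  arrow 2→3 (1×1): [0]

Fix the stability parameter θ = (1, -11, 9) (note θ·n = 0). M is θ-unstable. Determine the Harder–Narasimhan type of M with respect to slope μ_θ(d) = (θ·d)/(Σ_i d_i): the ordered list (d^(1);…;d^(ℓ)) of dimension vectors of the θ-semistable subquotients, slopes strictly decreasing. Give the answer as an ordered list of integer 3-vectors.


Via rank(M_{q-1}∘⋯∘M_p): M ≅ I[1,1], I[1,2], I[3,3].
μ_θ-semistable layers: μ^(1)=9; μ^(2)=1; μ^(3)=-5

((0, 0, 1); (1, 0, 0); (1, 1, 0))


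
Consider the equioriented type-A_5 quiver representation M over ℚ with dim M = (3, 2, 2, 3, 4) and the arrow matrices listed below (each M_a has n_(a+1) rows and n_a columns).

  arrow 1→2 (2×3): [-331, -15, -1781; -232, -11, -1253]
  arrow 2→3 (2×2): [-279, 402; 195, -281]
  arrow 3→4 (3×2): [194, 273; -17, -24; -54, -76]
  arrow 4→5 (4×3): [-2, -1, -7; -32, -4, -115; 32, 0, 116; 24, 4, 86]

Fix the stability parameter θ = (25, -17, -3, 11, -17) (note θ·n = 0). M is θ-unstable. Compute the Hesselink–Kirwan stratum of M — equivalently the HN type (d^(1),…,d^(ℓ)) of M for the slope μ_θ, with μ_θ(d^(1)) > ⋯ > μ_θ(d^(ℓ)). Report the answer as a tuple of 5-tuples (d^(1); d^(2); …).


Barcode: M ≅ I[1,1], I[1,4], I[1,5], I[4,5], I[5,5]^2. HN layers by μ_θ (6 steps, strictly decreasing):
  μ^(1)=25; μ^(2)=11; μ^(3)=5/3; μ^(4)=-1/5; μ^(5)=-3; μ^(6)=-17

((1, 0, 0, 0, 0); (0, 0, 0, 1, 0); (1, 1, 1, 0, 0); (1, 1, 1, 1, 1); (0, 0, 0, 1, 1); (0, 0, 0, 0, 2))


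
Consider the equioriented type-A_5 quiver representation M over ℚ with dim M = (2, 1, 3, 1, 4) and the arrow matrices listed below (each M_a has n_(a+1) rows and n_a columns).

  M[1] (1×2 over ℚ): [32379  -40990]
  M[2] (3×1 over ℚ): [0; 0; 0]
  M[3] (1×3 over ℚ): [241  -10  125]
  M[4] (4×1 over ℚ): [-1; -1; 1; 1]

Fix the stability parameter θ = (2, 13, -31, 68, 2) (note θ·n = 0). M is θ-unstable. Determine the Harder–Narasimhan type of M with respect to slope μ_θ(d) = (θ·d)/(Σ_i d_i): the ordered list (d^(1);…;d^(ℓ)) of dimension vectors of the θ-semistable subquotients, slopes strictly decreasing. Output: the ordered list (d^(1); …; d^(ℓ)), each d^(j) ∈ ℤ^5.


Interval decomposition of M: I[1,1], I[1,2], I[3,3]^2, I[3,5], I[5,5]^3.
HN type (ℓ=4): μ^(1)=35; μ^(2)=13; μ^(3)=2; μ^(4)=-31

((0, 0, 0, 1, 1); (0, 1, 0, 0, 0); (2, 0, 0, 0, 3); (0, 0, 3, 0, 0))


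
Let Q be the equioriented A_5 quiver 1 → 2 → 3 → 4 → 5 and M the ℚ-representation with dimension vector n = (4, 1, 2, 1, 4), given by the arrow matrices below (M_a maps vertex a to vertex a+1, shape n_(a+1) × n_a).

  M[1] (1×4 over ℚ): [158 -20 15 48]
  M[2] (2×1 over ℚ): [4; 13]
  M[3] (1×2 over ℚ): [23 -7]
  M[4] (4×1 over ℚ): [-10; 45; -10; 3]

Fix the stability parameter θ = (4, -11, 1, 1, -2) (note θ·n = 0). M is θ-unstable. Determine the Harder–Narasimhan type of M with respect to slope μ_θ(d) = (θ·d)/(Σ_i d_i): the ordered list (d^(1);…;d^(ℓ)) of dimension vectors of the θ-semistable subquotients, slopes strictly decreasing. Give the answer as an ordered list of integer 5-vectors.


Interval decomposition of M: I[1,1]^3, I[1,5], I[3,3], I[5,5]^3.
HN type (ℓ=5): μ^(1)=4; μ^(2)=1; μ^(3)=0; μ^(4)=-2; μ^(5)=-7/2

((3, 0, 0, 0, 0); (0, 0, 1, 0, 0); (0, 0, 1, 1, 1); (0, 0, 0, 0, 3); (1, 1, 0, 0, 0))


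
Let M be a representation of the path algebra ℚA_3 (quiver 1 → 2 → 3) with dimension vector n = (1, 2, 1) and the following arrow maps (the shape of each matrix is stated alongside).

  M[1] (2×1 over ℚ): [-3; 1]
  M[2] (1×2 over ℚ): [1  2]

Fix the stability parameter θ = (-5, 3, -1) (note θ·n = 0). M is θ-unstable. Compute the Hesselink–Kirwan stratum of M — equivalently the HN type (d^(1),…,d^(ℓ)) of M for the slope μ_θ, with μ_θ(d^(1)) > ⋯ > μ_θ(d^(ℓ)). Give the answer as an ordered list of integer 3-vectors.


Via rank(M_{q-1}∘⋯∘M_p): M ≅ I[1,3], I[2,2].
μ_θ-semistable layers: μ^(1)=3; μ^(2)=1; μ^(3)=-5

((0, 1, 0); (0, 1, 1); (1, 0, 0))


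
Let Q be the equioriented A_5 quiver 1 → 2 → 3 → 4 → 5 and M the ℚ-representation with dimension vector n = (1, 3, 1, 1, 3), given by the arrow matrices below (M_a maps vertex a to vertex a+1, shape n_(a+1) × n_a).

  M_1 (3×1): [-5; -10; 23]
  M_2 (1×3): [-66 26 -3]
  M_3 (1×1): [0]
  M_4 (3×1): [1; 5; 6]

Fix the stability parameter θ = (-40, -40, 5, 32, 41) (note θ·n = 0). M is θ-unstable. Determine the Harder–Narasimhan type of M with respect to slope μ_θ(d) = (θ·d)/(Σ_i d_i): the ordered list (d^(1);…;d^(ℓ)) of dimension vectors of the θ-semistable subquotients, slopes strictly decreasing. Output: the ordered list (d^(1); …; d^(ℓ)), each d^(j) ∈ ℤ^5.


Barcode: M ≅ I[1,3], I[2,2]^2, I[4,5], I[5,5]^2. HN layers by μ_θ (4 steps, strictly decreasing):
  μ^(1)=41; μ^(2)=32; μ^(3)=5; μ^(4)=-40

((0, 0, 0, 0, 3); (0, 0, 0, 1, 0); (0, 0, 1, 0, 0); (1, 3, 0, 0, 0))


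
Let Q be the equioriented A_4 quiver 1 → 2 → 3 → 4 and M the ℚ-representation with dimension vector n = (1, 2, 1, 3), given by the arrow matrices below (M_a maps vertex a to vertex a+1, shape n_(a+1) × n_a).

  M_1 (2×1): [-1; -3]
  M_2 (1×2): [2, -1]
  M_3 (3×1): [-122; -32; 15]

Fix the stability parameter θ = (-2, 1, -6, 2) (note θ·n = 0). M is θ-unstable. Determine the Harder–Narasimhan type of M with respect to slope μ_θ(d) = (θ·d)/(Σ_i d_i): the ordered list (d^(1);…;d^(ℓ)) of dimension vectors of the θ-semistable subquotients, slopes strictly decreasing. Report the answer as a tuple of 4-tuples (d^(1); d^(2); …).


Via rank(M_{q-1}∘⋯∘M_p): M ≅ I[1,4], I[2,2], I[4,4]^2.
μ_θ-semistable layers: μ^(1)=2; μ^(2)=1; μ^(3)=-7/3

((0, 0, 0, 3); (0, 1, 0, 0); (1, 1, 1, 0))


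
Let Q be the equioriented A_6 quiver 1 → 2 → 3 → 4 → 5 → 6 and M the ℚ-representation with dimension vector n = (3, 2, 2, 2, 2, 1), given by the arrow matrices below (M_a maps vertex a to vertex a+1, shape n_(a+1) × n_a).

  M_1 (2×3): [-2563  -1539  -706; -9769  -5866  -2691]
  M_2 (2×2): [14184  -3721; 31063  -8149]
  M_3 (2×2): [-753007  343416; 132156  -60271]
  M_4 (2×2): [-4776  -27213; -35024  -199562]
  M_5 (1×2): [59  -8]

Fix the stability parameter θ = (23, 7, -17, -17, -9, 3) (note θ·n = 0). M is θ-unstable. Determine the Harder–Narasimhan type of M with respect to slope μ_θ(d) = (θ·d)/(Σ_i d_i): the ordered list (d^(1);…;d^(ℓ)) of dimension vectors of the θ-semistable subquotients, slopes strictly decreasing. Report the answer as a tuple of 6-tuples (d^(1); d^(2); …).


Barcode: M ≅ I[1,1], I[1,4], I[1,6], I[5,5]. HN layers by μ_θ (5 steps, strictly decreasing):
  μ^(1)=23; μ^(2)=3; μ^(3)=-1; μ^(4)=-13/5; μ^(5)=-9

((1, 0, 0, 0, 0, 0); (0, 0, 0, 0, 0, 1); (1, 1, 1, 1, 0, 0); (1, 1, 1, 1, 1, 0); (0, 0, 0, 0, 1, 0))


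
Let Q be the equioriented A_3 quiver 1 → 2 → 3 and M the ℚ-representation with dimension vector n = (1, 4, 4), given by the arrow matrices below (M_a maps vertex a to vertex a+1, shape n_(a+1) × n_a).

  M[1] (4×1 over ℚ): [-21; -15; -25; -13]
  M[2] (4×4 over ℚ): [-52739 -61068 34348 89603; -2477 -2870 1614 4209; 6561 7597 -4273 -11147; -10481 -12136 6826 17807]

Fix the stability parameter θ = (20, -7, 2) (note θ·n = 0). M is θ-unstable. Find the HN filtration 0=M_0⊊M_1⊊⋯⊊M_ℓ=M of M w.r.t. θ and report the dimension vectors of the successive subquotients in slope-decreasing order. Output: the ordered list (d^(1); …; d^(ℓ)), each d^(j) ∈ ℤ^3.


Interval decomposition of M: I[1,2], I[2,3]^3, I[3,3].
HN type (ℓ=3): μ^(1)=13/2; μ^(2)=2; μ^(3)=-7

((1, 1, 0); (0, 0, 4); (0, 3, 0))


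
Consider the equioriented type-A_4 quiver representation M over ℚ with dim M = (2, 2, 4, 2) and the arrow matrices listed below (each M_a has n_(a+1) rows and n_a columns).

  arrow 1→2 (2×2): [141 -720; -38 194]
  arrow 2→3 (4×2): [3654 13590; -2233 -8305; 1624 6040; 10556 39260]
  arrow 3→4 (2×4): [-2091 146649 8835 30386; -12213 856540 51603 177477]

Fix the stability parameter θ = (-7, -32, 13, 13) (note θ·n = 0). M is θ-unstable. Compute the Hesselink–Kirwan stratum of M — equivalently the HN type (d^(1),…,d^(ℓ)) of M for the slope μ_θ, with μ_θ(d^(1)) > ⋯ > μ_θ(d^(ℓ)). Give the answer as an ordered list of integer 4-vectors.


Via rank(M_{q-1}∘⋯∘M_p): M ≅ I[1,2], I[1,4], I[3,3]^2, I[3,4].
μ_θ-semistable layers: μ^(1)=13; μ^(2)=-39/2

((0, 0, 4, 2); (2, 2, 0, 0))


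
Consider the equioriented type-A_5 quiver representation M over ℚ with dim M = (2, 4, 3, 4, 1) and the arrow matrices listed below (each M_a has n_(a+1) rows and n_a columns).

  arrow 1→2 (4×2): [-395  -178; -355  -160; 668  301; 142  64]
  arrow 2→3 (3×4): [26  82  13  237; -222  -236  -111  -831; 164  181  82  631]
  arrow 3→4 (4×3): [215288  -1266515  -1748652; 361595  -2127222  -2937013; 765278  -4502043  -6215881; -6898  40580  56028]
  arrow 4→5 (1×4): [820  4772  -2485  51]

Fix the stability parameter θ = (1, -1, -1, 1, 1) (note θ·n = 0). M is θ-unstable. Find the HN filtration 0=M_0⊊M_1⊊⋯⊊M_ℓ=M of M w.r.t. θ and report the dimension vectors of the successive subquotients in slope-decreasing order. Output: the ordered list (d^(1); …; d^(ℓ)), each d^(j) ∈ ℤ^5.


Via rank(M_{q-1}∘⋯∘M_p): M ≅ I[1,4], I[1,5], I[2,2], I[2,4], I[4,4].
μ_θ-semistable layers: μ^(1)=1; μ^(2)=-1/3; μ^(3)=-1

((0, 0, 0, 4, 1); (2, 2, 2, 0, 0); (0, 2, 1, 0, 0))


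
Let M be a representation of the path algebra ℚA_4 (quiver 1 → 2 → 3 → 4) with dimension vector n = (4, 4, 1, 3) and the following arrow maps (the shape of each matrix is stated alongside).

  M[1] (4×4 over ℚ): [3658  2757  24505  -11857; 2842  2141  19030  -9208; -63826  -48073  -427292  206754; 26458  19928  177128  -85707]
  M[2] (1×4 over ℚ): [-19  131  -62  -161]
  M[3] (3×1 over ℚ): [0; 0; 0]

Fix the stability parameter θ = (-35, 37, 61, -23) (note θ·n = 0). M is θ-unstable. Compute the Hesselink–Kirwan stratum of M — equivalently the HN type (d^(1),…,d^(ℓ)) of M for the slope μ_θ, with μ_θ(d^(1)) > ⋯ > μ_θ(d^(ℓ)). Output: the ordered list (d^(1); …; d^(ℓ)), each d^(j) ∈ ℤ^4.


Barcode: M ≅ I[1,1], I[1,2]^2, I[1,3], I[2,2], I[4,4]^3. HN layers by μ_θ (4 steps, strictly decreasing):
  μ^(1)=61; μ^(2)=37; μ^(3)=-23; μ^(4)=-35

((0, 0, 1, 0); (0, 4, 0, 0); (0, 0, 0, 3); (4, 0, 0, 0))


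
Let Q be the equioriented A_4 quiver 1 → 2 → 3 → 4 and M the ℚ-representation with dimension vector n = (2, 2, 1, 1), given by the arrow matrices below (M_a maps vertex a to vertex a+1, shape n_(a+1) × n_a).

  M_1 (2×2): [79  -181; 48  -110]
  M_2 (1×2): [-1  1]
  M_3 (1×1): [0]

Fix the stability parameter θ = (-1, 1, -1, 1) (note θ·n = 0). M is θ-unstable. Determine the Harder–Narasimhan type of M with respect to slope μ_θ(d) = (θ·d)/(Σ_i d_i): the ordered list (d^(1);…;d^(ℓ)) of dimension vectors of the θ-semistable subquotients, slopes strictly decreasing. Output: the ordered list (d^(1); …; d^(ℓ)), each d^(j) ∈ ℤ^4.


Interval decomposition of M: I[1,2], I[1,3], I[4,4].
HN type (ℓ=3): μ^(1)=1; μ^(2)=0; μ^(3)=-1

((0, 1, 0, 1); (0, 1, 1, 0); (2, 0, 0, 0))


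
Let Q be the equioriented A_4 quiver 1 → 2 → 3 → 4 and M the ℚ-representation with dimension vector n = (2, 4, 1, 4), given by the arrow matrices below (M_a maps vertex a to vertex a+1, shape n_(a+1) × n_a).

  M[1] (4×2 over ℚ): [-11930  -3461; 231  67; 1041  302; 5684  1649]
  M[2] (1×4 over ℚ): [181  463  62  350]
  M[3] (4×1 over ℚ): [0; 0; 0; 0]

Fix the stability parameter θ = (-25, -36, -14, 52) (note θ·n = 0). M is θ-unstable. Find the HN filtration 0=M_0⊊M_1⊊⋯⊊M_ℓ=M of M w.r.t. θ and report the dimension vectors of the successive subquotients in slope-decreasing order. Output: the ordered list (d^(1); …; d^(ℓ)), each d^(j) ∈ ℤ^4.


Interval decomposition of M: I[1,2], I[1,3], I[2,2]^2, I[4,4]^4.
HN type (ℓ=4): μ^(1)=52; μ^(2)=-14; μ^(3)=-61/2; μ^(4)=-36

((0, 0, 0, 4); (0, 0, 1, 0); (2, 2, 0, 0); (0, 2, 0, 0))


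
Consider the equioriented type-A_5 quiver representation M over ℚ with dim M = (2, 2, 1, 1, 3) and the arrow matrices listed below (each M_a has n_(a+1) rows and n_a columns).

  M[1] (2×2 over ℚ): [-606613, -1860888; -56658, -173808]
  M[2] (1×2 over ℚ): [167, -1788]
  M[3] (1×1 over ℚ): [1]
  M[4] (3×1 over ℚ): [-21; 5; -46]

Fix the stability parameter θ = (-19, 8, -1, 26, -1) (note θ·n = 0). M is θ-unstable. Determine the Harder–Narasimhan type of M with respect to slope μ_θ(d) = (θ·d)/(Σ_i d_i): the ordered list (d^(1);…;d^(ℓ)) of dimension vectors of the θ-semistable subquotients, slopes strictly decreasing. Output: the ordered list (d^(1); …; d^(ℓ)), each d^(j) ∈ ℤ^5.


Interval decomposition of M: I[1,1], I[1,5], I[2,2], I[5,5]^2.
HN type (ℓ=5): μ^(1)=25/2; μ^(2)=8; μ^(3)=7/2; μ^(4)=-1; μ^(5)=-19

((0, 0, 0, 1, 1); (0, 1, 0, 0, 0); (0, 1, 1, 0, 0); (0, 0, 0, 0, 2); (2, 0, 0, 0, 0))


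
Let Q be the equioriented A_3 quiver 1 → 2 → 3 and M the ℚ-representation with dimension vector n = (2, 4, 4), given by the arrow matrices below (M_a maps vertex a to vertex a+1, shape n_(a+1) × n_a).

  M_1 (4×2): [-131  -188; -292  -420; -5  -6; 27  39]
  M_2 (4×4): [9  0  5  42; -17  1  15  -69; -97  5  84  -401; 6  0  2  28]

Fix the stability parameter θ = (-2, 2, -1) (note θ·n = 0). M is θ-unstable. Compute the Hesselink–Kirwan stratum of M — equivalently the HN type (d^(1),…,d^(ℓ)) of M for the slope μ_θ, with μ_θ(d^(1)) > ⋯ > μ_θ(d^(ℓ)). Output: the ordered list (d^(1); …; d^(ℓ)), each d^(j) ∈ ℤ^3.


Via rank(M_{q-1}∘⋯∘M_p): M ≅ I[1,3]^2, I[2,2], I[2,3], I[3,3].
μ_θ-semistable layers: μ^(1)=2; μ^(2)=1/2; μ^(3)=-1; μ^(4)=-2

((0, 1, 0); (0, 3, 3); (0, 0, 1); (2, 0, 0))


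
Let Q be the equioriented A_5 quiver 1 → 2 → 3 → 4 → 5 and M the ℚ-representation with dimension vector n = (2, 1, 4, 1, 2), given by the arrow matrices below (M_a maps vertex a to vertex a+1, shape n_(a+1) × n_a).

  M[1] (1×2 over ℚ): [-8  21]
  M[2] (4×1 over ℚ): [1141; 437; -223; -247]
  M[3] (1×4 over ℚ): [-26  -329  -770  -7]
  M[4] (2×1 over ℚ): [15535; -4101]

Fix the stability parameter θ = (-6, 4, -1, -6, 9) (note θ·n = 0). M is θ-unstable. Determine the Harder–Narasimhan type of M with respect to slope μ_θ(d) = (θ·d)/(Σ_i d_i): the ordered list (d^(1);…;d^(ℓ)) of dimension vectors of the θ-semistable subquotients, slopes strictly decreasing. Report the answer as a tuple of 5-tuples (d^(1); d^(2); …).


Via rank(M_{q-1}∘⋯∘M_p): M ≅ I[1,1], I[1,3], I[3,3]^2, I[3,5], I[5,5].
μ_θ-semistable layers: μ^(1)=9; μ^(2)=3/2; μ^(3)=-1; μ^(4)=-7/2; μ^(5)=-6

((0, 0, 0, 0, 2); (0, 1, 1, 0, 0); (0, 0, 2, 0, 0); (0, 0, 1, 1, 0); (2, 0, 0, 0, 0))


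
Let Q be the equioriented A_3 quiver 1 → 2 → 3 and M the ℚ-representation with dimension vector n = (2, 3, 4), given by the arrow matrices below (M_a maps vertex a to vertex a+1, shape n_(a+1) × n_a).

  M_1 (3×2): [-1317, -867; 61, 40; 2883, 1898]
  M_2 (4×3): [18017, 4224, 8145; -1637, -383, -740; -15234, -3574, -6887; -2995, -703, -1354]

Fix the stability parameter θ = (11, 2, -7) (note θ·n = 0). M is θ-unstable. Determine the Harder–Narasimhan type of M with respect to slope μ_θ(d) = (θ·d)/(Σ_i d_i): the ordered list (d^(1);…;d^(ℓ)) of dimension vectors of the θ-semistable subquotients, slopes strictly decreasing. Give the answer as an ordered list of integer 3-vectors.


Interval decomposition of M: I[1,3]^2, I[2,3], I[3,3].
HN type (ℓ=3): μ^(1)=2; μ^(2)=-5/2; μ^(3)=-7

((2, 2, 2); (0, 1, 1); (0, 0, 1))


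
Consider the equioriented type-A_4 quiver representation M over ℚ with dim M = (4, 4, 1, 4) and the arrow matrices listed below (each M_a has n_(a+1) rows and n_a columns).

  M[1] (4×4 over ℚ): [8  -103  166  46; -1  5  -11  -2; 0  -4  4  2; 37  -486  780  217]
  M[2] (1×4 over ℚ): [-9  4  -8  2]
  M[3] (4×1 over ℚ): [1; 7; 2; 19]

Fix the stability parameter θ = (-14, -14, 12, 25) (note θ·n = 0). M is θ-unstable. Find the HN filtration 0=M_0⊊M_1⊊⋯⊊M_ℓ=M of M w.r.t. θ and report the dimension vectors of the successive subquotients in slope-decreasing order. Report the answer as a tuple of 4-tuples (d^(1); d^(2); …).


Interval decomposition of M: I[1,2]^3, I[1,4], I[4,4]^3.
HN type (ℓ=3): μ^(1)=25; μ^(2)=12; μ^(3)=-14

((0, 0, 0, 4); (0, 0, 1, 0); (4, 4, 0, 0))


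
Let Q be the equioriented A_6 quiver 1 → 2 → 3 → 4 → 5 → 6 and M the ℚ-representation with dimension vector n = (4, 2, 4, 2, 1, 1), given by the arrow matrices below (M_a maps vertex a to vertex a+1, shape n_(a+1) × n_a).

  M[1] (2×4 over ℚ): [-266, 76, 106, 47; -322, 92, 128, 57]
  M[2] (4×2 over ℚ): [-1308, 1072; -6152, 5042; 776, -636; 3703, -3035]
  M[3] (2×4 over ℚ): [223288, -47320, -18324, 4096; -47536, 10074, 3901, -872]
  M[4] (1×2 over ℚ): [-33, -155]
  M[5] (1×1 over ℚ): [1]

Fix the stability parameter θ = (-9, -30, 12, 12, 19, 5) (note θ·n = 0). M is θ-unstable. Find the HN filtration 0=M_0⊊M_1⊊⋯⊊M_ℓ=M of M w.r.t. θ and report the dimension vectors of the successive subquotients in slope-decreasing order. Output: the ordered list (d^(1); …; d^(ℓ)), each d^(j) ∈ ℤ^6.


Barcode: M ≅ I[1,1]^2, I[1,3]^2, I[3,4], I[3,6]. HN layers by μ_θ (3 steps, strictly decreasing):
  μ^(1)=12; μ^(2)=-9; μ^(3)=-39/2

((0, 0, 4, 2, 1, 1); (2, 0, 0, 0, 0, 0); (2, 2, 0, 0, 0, 0))


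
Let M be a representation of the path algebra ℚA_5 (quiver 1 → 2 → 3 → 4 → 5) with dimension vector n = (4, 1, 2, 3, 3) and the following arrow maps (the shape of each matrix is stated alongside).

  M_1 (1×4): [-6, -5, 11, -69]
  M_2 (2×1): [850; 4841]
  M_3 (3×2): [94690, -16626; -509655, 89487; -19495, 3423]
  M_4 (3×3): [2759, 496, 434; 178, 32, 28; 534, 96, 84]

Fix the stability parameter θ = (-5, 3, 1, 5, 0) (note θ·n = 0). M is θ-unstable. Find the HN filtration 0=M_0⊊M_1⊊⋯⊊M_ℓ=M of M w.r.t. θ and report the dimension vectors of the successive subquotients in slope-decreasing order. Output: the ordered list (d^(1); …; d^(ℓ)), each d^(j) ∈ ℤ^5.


Interval decomposition of M: I[1,1]^3, I[1,4], I[3,3], I[4,4], I[4,5], I[5,5]^2.
HN type (ℓ=6): μ^(1)=5; μ^(2)=5/2; μ^(3)=2; μ^(4)=1; μ^(5)=0; μ^(6)=-5

((0, 0, 0, 2, 0); (0, 0, 0, 1, 1); (0, 1, 1, 0, 0); (0, 0, 1, 0, 0); (0, 0, 0, 0, 2); (4, 0, 0, 0, 0))


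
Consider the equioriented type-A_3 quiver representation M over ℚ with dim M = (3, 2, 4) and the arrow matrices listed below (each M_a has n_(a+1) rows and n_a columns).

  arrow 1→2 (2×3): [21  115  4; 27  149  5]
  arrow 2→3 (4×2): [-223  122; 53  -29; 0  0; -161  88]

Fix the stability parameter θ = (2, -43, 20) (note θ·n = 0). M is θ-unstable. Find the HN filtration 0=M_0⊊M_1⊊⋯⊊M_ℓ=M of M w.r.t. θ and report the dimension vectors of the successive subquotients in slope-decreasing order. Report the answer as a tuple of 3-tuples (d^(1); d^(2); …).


Interval decomposition of M: I[1,1], I[1,3]^2, I[3,3]^2.
HN type (ℓ=3): μ^(1)=20; μ^(2)=2; μ^(3)=-41/2

((0, 0, 4); (1, 0, 0); (2, 2, 0))


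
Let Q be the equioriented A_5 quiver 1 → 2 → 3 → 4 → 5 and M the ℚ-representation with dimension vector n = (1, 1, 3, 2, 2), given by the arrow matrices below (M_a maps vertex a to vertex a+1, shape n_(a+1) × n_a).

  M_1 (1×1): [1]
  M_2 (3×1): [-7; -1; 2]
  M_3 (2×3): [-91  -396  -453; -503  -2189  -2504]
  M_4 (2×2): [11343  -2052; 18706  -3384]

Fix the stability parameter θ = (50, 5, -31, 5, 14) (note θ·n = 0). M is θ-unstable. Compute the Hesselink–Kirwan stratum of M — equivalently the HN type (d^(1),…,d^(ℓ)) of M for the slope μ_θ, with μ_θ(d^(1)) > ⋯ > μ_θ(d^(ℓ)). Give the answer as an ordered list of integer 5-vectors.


Barcode: M ≅ I[1,5], I[3,3], I[3,4], I[5,5]. HN layers by μ_θ (4 steps, strictly decreasing):
  μ^(1)=14; μ^(2)=29/4; μ^(3)=5; μ^(4)=-31

((0, 0, 0, 0, 2); (1, 1, 1, 1, 0); (0, 0, 0, 1, 0); (0, 0, 2, 0, 0))


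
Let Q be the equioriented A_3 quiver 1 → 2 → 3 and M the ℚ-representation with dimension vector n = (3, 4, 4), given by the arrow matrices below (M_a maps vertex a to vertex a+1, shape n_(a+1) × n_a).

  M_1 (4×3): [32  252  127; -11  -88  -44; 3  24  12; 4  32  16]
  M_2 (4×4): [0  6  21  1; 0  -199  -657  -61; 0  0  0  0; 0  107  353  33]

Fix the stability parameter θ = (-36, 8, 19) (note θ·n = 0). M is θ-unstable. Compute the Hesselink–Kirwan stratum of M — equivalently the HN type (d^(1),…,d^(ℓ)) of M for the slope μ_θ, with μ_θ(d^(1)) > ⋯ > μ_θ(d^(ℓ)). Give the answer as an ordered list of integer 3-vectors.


Interval decomposition of M: I[1,1], I[1,2], I[1,3], I[2,3]^2, I[3,3].
HN type (ℓ=3): μ^(1)=19; μ^(2)=8; μ^(3)=-36

((0, 0, 4); (0, 4, 0); (3, 0, 0))


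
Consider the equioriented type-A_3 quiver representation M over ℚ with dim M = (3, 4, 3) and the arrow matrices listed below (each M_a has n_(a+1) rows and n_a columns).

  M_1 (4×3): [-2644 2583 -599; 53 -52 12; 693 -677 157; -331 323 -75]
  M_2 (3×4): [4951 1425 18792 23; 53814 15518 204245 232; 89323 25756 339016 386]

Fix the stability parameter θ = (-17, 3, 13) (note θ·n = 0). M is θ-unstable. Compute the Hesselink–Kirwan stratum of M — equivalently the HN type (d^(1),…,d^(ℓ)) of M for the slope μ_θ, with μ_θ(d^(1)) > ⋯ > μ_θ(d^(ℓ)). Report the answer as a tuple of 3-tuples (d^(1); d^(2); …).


Barcode: M ≅ I[1,1], I[1,3]^2, I[2,2], I[2,3]. HN layers by μ_θ (3 steps, strictly decreasing):
  μ^(1)=13; μ^(2)=3; μ^(3)=-17

((0, 0, 3); (0, 4, 0); (3, 0, 0))


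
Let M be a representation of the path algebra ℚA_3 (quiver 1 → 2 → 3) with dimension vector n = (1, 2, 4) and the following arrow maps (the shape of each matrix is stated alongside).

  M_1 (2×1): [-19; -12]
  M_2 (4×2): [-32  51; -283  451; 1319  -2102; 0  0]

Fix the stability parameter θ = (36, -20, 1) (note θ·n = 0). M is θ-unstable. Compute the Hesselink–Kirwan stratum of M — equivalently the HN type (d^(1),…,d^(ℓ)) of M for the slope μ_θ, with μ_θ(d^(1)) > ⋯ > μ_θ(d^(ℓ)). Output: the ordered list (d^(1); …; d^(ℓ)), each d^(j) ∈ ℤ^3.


Via rank(M_{q-1}∘⋯∘M_p): M ≅ I[1,3], I[2,3], I[3,3]^2.
μ_θ-semistable layers: μ^(1)=17/3; μ^(2)=1; μ^(3)=-20

((1, 1, 1); (0, 0, 3); (0, 1, 0))


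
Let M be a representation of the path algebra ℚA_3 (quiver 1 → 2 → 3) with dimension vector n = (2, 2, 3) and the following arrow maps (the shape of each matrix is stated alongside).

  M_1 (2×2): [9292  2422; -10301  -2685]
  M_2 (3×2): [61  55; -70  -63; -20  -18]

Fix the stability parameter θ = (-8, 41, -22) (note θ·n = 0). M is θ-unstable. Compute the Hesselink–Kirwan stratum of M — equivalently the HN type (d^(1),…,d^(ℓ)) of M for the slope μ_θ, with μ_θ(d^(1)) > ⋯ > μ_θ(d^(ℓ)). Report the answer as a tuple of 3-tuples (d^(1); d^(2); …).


Barcode: M ≅ I[1,3]^2, I[3,3]. HN layers by μ_θ (3 steps, strictly decreasing):
  μ^(1)=19/2; μ^(2)=-8; μ^(3)=-22

((0, 2, 2); (2, 0, 0); (0, 0, 1))


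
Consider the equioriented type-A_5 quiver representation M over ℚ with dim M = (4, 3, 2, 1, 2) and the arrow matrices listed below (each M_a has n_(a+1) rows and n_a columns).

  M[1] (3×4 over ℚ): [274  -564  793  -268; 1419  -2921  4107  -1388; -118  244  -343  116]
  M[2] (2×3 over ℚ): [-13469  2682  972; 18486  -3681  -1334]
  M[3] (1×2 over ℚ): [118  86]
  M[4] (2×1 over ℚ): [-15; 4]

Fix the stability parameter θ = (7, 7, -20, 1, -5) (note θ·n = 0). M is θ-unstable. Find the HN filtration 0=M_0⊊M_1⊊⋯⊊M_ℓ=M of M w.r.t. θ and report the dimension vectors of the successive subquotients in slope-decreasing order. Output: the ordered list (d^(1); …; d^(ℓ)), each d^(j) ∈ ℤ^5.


Interval decomposition of M: I[1,1]^2, I[1,3], I[1,5], I[2,2], I[5,5].
HN type (ℓ=3): μ^(1)=7; μ^(2)=-2; μ^(3)=-5

((2, 1, 0, 0, 0); (2, 2, 2, 1, 1); (0, 0, 0, 0, 1))


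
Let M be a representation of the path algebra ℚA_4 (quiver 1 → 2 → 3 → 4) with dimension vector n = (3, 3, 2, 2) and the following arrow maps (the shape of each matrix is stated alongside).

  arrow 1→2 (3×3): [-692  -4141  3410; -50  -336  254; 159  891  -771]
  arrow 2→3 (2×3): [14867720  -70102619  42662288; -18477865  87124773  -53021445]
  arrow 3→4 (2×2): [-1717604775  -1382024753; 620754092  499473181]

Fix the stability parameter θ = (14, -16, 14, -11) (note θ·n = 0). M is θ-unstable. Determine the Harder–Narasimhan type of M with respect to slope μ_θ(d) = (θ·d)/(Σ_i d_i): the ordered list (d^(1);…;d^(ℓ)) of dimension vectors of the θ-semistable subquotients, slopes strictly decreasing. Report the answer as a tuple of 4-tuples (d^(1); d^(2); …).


Interval decomposition of M: I[1,1], I[1,4]^2, I[2,2].
HN type (ℓ=4): μ^(1)=14; μ^(2)=3/2; μ^(3)=-1; μ^(4)=-16

((1, 0, 0, 0); (0, 0, 2, 2); (2, 2, 0, 0); (0, 1, 0, 0))


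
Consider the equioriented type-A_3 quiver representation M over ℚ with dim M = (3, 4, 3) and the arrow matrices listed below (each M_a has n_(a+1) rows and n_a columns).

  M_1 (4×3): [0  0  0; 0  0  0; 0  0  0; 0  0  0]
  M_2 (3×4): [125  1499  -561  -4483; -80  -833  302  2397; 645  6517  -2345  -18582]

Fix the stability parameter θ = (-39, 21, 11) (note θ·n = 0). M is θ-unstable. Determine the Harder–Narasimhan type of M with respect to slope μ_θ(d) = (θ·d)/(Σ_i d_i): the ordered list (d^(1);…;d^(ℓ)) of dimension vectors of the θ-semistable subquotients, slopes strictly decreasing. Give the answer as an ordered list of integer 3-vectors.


Via rank(M_{q-1}∘⋯∘M_p): M ≅ I[1,1]^3, I[2,2], I[2,3]^3.
μ_θ-semistable layers: μ^(1)=21; μ^(2)=16; μ^(3)=-39

((0, 1, 0); (0, 3, 3); (3, 0, 0))


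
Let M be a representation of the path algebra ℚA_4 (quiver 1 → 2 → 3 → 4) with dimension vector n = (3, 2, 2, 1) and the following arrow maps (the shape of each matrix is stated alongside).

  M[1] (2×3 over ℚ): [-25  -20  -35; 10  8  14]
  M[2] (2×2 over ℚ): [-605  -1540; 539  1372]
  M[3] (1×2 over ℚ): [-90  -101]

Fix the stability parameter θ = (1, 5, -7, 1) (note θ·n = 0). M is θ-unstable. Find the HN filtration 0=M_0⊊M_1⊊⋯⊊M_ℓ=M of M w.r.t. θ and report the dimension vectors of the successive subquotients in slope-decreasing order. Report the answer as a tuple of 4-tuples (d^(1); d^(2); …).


Interval decomposition of M: I[1,1]^2, I[1,4], I[2,2], I[3,3].
HN type (ℓ=4): μ^(1)=5; μ^(2)=1; μ^(3)=-1/3; μ^(4)=-7

((0, 1, 0, 0); (2, 0, 0, 1); (1, 1, 1, 0); (0, 0, 1, 0))


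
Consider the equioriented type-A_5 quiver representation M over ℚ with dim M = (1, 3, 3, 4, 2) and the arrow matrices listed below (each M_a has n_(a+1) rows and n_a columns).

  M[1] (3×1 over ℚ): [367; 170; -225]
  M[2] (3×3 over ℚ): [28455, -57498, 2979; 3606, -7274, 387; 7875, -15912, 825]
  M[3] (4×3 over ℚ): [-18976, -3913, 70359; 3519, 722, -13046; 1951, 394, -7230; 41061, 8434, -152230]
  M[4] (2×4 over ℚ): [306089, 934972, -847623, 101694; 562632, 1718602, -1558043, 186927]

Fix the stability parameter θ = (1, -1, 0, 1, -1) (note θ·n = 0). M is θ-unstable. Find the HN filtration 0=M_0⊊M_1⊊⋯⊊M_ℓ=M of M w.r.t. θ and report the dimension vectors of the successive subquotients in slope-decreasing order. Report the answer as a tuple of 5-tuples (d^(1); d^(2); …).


Barcode: M ≅ I[1,5], I[2,3], I[2,4], I[4,4], I[4,5]. HN layers by μ_θ (3 steps, strictly decreasing):
  μ^(1)=1; μ^(2)=0; μ^(3)=-1

((0, 0, 0, 2, 0); (1, 1, 3, 2, 2); (0, 2, 0, 0, 0))


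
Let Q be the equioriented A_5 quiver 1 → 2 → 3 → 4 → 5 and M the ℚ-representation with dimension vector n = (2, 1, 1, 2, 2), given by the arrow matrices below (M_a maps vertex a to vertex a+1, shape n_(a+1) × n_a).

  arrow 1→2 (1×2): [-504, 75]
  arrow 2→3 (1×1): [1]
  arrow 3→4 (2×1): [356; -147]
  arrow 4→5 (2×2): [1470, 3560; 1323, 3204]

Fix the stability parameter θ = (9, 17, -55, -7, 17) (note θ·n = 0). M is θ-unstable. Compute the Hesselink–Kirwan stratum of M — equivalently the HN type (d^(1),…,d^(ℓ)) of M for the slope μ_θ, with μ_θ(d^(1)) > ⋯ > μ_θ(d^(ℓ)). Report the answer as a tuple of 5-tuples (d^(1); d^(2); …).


Barcode: M ≅ I[1,1], I[1,4], I[4,5], I[5,5]. HN layers by μ_θ (4 steps, strictly decreasing):
  μ^(1)=17; μ^(2)=9; μ^(3)=-7; μ^(4)=-29/3

((0, 0, 0, 0, 2); (1, 0, 0, 0, 0); (0, 0, 0, 2, 0); (1, 1, 1, 0, 0))


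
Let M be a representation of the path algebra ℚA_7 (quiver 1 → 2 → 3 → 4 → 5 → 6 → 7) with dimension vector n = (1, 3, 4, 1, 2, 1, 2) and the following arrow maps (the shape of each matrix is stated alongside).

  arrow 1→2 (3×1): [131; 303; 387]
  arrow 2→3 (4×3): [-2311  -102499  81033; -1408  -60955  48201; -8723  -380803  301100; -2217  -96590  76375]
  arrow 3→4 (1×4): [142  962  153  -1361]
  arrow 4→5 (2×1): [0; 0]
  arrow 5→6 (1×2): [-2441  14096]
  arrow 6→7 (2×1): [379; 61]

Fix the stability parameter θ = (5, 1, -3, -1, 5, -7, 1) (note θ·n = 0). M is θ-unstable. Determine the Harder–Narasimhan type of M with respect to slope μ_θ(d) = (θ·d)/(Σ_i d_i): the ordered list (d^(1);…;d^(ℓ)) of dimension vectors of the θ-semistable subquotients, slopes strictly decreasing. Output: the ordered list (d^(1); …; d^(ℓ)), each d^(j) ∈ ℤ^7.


Interval decomposition of M: I[1,3], I[2,3], I[2,4], I[3,3], I[5,5], I[5,7], I[7,7].
HN type (ℓ=4): μ^(1)=5; μ^(2)=1; μ^(3)=-1; μ^(4)=-3

((0, 0, 0, 0, 1, 0, 0); (1, 1, 1, 0, 0, 0, 2); (0, 2, 2, 1, 1, 1, 0); (0, 0, 1, 0, 0, 0, 0))


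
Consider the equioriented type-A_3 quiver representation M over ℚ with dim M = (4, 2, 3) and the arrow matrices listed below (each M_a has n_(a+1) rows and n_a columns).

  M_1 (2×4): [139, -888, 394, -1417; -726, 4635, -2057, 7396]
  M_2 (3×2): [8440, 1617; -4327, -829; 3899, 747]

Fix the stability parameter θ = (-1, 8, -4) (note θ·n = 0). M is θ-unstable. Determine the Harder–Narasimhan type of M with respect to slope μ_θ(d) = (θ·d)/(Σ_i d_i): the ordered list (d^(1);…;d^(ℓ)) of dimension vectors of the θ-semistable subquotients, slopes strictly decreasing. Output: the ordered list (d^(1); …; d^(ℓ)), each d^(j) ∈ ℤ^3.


Via rank(M_{q-1}∘⋯∘M_p): M ≅ I[1,1]^2, I[1,3]^2, I[3,3].
μ_θ-semistable layers: μ^(1)=2; μ^(2)=-1; μ^(3)=-4

((0, 2, 2); (4, 0, 0); (0, 0, 1))


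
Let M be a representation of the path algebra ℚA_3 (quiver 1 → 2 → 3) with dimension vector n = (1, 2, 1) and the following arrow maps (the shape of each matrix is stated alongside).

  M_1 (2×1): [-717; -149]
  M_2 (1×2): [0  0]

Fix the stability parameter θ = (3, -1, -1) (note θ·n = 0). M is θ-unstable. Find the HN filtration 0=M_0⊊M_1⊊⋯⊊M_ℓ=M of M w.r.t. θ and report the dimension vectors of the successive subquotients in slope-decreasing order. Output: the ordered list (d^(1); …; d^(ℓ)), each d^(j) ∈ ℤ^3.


Via rank(M_{q-1}∘⋯∘M_p): M ≅ I[1,2], I[2,2], I[3,3].
μ_θ-semistable layers: μ^(1)=1; μ^(2)=-1

((1, 1, 0); (0, 1, 1))


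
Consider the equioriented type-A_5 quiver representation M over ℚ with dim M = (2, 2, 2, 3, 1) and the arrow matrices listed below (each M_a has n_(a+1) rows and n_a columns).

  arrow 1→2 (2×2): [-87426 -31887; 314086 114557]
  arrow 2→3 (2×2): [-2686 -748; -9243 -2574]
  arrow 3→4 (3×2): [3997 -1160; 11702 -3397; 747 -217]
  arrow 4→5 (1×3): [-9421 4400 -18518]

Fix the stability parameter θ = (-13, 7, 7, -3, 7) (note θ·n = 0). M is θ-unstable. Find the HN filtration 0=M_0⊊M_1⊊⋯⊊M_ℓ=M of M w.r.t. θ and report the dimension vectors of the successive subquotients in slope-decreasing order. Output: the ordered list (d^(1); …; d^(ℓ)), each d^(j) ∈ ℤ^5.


Barcode: M ≅ I[1,1], I[1,4], I[2,2], I[3,5], I[4,4]. HN layers by μ_θ (5 steps, strictly decreasing):
  μ^(1)=7; μ^(2)=11/3; μ^(3)=2; μ^(4)=-3; μ^(5)=-13

((0, 1, 0, 0, 1); (0, 1, 1, 1, 0); (0, 0, 1, 1, 0); (0, 0, 0, 1, 0); (2, 0, 0, 0, 0))


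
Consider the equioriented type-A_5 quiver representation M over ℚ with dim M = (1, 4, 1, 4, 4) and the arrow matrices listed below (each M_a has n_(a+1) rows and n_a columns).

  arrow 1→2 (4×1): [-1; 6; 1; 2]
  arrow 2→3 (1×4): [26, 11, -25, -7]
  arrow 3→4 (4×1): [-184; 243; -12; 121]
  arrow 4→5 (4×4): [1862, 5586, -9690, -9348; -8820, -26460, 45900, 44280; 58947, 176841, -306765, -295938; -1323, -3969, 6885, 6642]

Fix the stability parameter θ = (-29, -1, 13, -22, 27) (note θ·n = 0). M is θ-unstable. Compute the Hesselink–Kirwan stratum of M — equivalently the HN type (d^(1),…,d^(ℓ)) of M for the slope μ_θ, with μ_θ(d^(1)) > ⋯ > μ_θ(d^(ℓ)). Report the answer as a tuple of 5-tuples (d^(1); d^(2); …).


Barcode: M ≅ I[1,5], I[2,2]^3, I[4,4]^3, I[5,5]^3. HN layers by μ_θ (5 steps, strictly decreasing):
  μ^(1)=27; μ^(2)=-1; μ^(3)=-10/3; μ^(4)=-22; μ^(5)=-29

((0, 0, 0, 0, 4); (0, 3, 0, 0, 0); (0, 1, 1, 1, 0); (0, 0, 0, 3, 0); (1, 0, 0, 0, 0))
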